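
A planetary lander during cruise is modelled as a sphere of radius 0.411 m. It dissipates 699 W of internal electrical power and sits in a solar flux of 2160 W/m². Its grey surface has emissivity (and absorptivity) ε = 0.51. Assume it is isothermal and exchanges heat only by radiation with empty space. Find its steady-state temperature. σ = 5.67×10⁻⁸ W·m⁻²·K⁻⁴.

At steady state, absorbed solar power + internal power = radiated power.
Absorbed: α·S·A_cross = 0.51·2160·0.5307 = 584.6 W (cross-section πr²).
Total input = 584.6 + 699 = 1284 W.
Radiated: εσ·A_surf·T⁴ with A_surf = 4πr² = 2.123 m².
T⁴ = 1284/(0.51·5.67×10⁻⁸·2.123) = 2.091×10¹⁰ K⁴.

T ≈ 380 K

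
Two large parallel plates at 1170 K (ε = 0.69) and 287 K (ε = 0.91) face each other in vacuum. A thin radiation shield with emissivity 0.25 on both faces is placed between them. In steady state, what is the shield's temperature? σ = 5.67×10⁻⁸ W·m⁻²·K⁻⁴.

In steady state the net flux on the hot side equals that on the cold side.
σ(T₁⁴−T_s⁴)/D₁ = σ(T_s⁴−T₂⁴)/D₂, with D₁ = 1/ε₁+1/ε_s−1 = 4.449, D₂ = 1/ε_s+1/ε₂−1 = 4.099.
Solve for T_s⁴: T_s⁴ = (D₂·T₁⁴ + D₁·T₂⁴)/(D₁+D₂) = 9.021×10¹¹ K⁴.

T_s ≈ 975 K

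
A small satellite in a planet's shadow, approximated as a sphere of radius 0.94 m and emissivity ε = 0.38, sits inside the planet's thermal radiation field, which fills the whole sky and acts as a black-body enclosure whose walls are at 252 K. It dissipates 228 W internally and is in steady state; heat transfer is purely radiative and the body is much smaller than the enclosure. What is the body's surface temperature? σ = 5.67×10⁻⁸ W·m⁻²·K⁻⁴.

T ≈ 266 K

For a small grey body in a large enclosure, net radiated power = εσA(T⁴ − T_w⁴).
Steady state: P = εσA(T⁴ − T_w⁴) with A = 4πr² = 11.10 m².
T⁴ = P/(εσA) + T_w⁴ = 228/(0.38·5.67×10⁻⁸·11.10) + (252)⁴
    = 9.530×10⁸ + 4.033×10⁹ = 4.986×10⁹ K⁴.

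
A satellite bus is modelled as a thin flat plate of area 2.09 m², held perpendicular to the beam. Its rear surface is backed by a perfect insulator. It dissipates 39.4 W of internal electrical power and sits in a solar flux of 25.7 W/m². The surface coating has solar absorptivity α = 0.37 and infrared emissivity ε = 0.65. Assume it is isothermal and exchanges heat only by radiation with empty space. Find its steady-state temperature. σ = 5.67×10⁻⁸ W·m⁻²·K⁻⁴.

At steady state, absorbed solar power + internal power = radiated power.
Absorbed: α·S·A_cross = 0.37·25.7·2.090 = 19.87 W (cross-section A).
Total input = 19.87 + 39.4 = 59.27 W.
Radiated: εσ·A_surf·T⁴ with A_surf = A = 2.090 m².
T⁴ = 59.27/(0.65·5.67×10⁻⁸·2.090) = 7.695×10⁸ K⁴.

T ≈ 167 K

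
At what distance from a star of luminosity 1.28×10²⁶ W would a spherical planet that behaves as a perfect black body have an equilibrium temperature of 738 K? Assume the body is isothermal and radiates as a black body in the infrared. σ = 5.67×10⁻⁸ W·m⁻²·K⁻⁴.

d ≈ 1.23×10¹⁰ m

For an isothermal black-emitting sphere, (1−a)S·πr² = σ·4πr²·T⁴ ⇒ S = 4σT⁴/(1−a).
S = 4·5.67×10⁻⁸·(738)⁴/1.00 = 67280 W/m².
Flux falls as S = L/(4πd²), so d = √(L/(4πS)) = √(1.28×10²⁶/(4π·67280)).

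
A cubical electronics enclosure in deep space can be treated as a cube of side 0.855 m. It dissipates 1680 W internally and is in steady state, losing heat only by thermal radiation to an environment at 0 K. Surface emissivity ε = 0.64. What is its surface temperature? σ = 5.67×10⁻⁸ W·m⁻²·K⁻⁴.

T ≈ 321 K

Steady state: internal power = radiated power, P = εσA T⁴.
Radiating area A = 6L² = 4.386 m².
T⁴ = P/(εσA) = 1680/(0.64·5.67×10⁻⁸·4.386) = 1.056×10¹⁰ K⁴.
T = (1.056×10¹⁰)^(1/4).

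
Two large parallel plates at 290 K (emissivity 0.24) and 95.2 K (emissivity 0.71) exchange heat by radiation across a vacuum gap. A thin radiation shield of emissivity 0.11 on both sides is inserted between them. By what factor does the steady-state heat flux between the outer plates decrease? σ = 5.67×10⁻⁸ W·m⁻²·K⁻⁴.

Without shield: q₀ = σΔ(T⁴)/(1/ε₁+1/ε₂−1) with denominator 4.575.
With shield the two gaps are in series; the resistances add: (1/ε₁+1/ε_s−1)+(1/ε_s+1/ε₂−1) = 12.26+9.499 = 21.76.
Heat-flux ratio q₀/q = 21.76/4.575.

factor ≈ 4.76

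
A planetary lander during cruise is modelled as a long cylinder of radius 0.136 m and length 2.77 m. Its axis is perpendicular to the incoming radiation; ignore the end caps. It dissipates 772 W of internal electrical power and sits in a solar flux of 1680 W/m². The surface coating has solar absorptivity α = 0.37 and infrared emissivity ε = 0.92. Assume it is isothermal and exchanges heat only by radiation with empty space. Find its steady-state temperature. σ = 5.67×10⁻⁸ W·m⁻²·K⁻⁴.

At steady state, absorbed solar power + internal power = radiated power.
Absorbed: α·S·A_cross = 0.37·1680·0.7534 = 468.3 W (cross-section 2rL).
Total input = 468.3 + 772 = 1240 W.
Radiated: εσ·A_surf·T⁴ with A_surf = 2πrL = 2.367 m².
T⁴ = 1240/(0.92·5.67×10⁻⁸·2.367) = 1.005×10¹⁰ K⁴.

T ≈ 317 K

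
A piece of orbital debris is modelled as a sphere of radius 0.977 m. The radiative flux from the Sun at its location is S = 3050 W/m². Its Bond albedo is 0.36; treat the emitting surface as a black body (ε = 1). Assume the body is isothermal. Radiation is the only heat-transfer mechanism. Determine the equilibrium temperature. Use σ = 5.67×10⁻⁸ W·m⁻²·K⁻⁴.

At equilibrium, absorbed power = emitted power.
Absorbing cross-section = πr² = 2.999 m²; emitting surface = 4πr² = 11.99 m² (ratio 4).
(1−a)S·A_cross = εσ·A_surf·T⁴  ⇒  T⁴ = (1−a)S/(4σ).
T⁴ = 0.640·3050/(4·5.67×10⁻⁸) = 8.607×10⁹ K⁴.
T = (8.607×10⁹)^(1/4).

T ≈ 305 K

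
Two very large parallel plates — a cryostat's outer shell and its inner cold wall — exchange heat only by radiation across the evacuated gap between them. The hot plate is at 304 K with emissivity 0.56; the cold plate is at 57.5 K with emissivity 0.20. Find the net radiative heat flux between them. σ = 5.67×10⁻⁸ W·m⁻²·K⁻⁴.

q ≈ 83.6 W/m²

For two infinite grey parallel plates, q = σ(T₁⁴ − T₂⁴)/(1/ε₁ + 1/ε₂ − 1).
T₁⁴ − T₂⁴ = 8.541×10⁹ − 1.093×10⁷ = 8.530×10⁹ K⁴.
1/ε₁ + 1/ε₂ − 1 = 1.786 + 5.000 − 1 = 5.786.
q = 5.67×10⁻⁸ × 8.530×10⁹ / 5.786.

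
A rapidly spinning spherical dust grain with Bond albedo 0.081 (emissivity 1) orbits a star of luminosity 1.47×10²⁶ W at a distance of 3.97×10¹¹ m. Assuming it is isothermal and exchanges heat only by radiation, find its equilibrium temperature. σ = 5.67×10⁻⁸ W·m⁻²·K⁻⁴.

First find the stellar flux at distance d: S = L/(4πd²) = 1.47×10²⁶/(4π·(3.97×10¹¹)²) = 74.22 W/m².
For an isothermal sphere, absorbed (1−a)S·πr² = emitted σ·4πr²·T⁴, so T⁴ = (1−a)S/(4σ).
T⁴ = 0.919·74.22/(4·5.67×10⁻⁸) = 3.007×10⁸ K⁴.

T ≈ 132 K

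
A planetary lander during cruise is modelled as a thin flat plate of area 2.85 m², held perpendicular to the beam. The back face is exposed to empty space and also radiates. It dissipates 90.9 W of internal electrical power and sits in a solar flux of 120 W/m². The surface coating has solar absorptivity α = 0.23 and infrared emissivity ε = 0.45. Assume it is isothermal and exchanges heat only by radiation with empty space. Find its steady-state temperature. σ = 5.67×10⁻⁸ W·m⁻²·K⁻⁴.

T ≈ 185 K

At steady state, absorbed solar power + internal power = radiated power.
Absorbed: α·S·A_cross = 0.23·120·2.850 = 78.66 W (cross-section A).
Total input = 78.66 + 90.9 = 169.6 W.
Radiated: εσ·A_surf·T⁴ with A_surf = 2A = 5.700 m².
T⁴ = 169.6/(0.45·5.67×10⁻⁸·5.700) = 1.166×10⁹ K⁴.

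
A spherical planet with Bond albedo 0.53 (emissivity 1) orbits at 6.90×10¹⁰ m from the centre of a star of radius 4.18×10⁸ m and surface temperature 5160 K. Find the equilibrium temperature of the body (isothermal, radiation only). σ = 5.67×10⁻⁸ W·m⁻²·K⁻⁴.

The star's surface emits σT_*⁴; at distance d the flux is S = σT_*⁴(R_*/d)².
S = 5.67×10⁻⁸·(5160)⁴·(4.18×10⁸/6.90×10¹⁰)² = 1475 W/m².
For an isothermal sphere T⁴ = (1−a)S/(4σ) = 3.057×10⁹ K⁴.

T ≈ 235 K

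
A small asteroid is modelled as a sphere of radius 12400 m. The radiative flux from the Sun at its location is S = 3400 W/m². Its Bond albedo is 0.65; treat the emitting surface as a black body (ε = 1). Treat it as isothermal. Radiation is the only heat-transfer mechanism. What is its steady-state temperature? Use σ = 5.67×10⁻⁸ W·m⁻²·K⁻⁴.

At equilibrium, absorbed power = emitted power.
Absorbing cross-section = πr² = 4.831×10⁸ m²; emitting surface = 4πr² = 1.932×10⁹ m² (ratio 4).
(1−a)S·A_cross = εσ·A_surf·T⁴  ⇒  T⁴ = (1−a)S/(4σ).
T⁴ = 0.350·3400/(4·5.67×10⁻⁸) = 5.247×10⁹ K⁴.
T = (5.247×10⁹)^(1/4).

T ≈ 269 K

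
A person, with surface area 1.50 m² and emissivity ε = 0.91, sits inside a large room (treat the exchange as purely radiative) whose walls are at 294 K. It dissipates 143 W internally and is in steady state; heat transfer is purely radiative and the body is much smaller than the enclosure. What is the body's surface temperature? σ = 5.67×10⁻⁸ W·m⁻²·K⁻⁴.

T ≈ 311 K

For a small grey body in a large enclosure, net radiated power = εσA(T⁴ − T_w⁴).
Steady state: P = εσA(T⁴ − T_w⁴) with A = 1.50 m².
T⁴ = P/(εσA) + T_w⁴ = 143/(0.91·5.67×10⁻⁸·1.500) + (294)⁴
    = 1.848×10⁹ + 7.471×10⁹ = 9.319×10⁹ K⁴.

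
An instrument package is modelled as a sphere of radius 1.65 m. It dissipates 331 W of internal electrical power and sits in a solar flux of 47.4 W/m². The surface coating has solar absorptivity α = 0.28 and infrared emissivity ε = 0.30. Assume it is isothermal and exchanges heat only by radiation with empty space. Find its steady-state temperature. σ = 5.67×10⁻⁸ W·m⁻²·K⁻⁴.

T ≈ 166 K

At steady state, absorbed solar power + internal power = radiated power.
Absorbed: α·S·A_cross = 0.28·47.4·8.553 = 113.5 W (cross-section πr²).
Total input = 113.5 + 331 = 444.5 W.
Radiated: εσ·A_surf·T⁴ with A_surf = 4πr² = 34.21 m².
T⁴ = 444.5/(0.30·5.67×10⁻⁸·34.21) = 7.638×10⁸ K⁴.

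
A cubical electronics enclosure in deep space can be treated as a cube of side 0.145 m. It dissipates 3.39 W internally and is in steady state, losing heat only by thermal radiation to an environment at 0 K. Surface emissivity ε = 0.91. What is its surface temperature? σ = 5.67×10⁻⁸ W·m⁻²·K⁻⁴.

T ≈ 151 K

Steady state: internal power = radiated power, P = εσA T⁴.
Radiating area A = 6L² = 0.1261 m².
T⁴ = P/(εσA) = 3.39/(0.91·5.67×10⁻⁸·0.1261) = 5.208×10⁸ K⁴.
T = (5.208×10⁸)^(1/4).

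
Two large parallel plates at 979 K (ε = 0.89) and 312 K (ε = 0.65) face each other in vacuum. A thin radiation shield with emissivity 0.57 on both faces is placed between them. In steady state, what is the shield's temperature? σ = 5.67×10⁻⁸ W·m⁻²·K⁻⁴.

T_s ≈ 845 K

In steady state the net flux on the hot side equals that on the cold side.
σ(T₁⁴−T_s⁴)/D₁ = σ(T_s⁴−T₂⁴)/D₂, with D₁ = 1/ε₁+1/ε_s−1 = 1.878, D₂ = 1/ε_s+1/ε₂−1 = 2.293.
Solve for T_s⁴: T_s⁴ = (D₂·T₁⁴ + D₁·T₂⁴)/(D₁+D₂) = 5.093×10¹¹ K⁴.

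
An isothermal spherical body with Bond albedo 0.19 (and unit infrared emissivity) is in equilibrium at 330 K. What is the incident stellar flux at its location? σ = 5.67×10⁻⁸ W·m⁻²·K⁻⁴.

S ≈ 3320 W/m²

(1−a)S·πr² = σ·4πr²·T⁴ ⇒ S = 4σT⁴/(1−a).
S = 4·5.67×10⁻⁸·1.186×10¹⁰/0.810.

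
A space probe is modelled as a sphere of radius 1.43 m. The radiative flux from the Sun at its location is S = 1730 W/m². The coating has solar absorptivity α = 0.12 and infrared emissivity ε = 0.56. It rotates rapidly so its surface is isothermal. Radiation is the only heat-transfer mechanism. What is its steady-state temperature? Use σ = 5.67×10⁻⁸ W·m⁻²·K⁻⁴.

At equilibrium, absorbed power = emitted power.
Absorbing cross-section = πr² = 6.424 m²; emitting surface = 4πr² = 25.70 m² (ratio 4).
αS·A_cross = εσ·A_surf·T⁴  ⇒  T⁴ = αS/(ε·4σ).
T⁴ = 0.120·1730/(0.56·4·5.67×10⁻⁸) = 1.635×10⁹ K⁴.
T = (1.635×10⁹)^(1/4).

T ≈ 201 K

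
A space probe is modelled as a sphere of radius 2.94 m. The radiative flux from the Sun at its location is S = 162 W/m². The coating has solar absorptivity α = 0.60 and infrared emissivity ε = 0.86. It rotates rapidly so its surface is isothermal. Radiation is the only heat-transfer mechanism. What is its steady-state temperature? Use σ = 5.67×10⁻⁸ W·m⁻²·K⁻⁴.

T ≈ 149 K

At equilibrium, absorbed power = emitted power.
Absorbing cross-section = πr² = 27.15 m²; emitting surface = 4πr² = 108.6 m² (ratio 4).
αS·A_cross = εσ·A_surf·T⁴  ⇒  T⁴ = αS/(ε·4σ).
T⁴ = 0.600·162/(0.86·4·5.67×10⁻⁸) = 4.983×10⁸ K⁴.
T = (4.983×10⁸)^(1/4).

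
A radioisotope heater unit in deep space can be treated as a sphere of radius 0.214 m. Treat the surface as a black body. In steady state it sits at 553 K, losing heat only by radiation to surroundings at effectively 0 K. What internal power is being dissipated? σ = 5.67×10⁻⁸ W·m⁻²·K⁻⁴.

Steady state: P = εσA T⁴.
A = 4πr² = 0.5755 m²; T⁴ = (553)⁴ = 9.352×10¹⁰ K⁴.
P = 1.0 × 5.67×10⁻⁸ × 0.5755 × 9.352×10¹⁰.

P ≈ 3050 W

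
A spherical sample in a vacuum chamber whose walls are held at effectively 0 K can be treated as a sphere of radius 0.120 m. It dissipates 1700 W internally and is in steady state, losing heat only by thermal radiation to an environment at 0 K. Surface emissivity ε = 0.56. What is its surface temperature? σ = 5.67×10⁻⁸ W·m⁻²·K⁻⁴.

Steady state: internal power = radiated power, P = εσA T⁴.
Radiating area A = 4πr² = 0.1810 m².
T⁴ = P/(εσA) = 1700/(0.56·5.67×10⁻⁸·0.1810) = 2.959×10¹¹ K⁴.
T = (2.959×10¹¹)^(1/4).

T ≈ 738 K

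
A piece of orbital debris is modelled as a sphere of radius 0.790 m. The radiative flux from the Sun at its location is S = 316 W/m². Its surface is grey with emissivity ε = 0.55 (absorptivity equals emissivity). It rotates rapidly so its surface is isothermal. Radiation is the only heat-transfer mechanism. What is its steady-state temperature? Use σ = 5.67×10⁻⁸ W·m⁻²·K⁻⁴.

T ≈ 193 K

At equilibrium, absorbed power = emitted power.
Absorbing cross-section = πr² = 1.961 m²; emitting surface = 4πr² = 7.843 m² (ratio 4).
εS·A_cross = εσ·A_surf·T⁴  ⇒  T⁴ = S/(4σ)   (ε cancels).
T⁴ = 316/(4·5.67×10⁻⁸) = 1.393×10⁹ K⁴.
T = (1.393×10⁹)^(1/4).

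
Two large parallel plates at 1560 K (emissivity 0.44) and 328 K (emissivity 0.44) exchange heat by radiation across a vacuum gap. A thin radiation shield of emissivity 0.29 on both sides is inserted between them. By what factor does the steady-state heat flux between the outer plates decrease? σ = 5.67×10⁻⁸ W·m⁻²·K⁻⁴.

Without shield: q₀ = σΔ(T⁴)/(1/ε₁+1/ε₂−1) with denominator 3.545.
With shield the two gaps are in series; the resistances add: (1/ε₁+1/ε_s−1)+(1/ε_s+1/ε₂−1) = 4.721+4.721 = 9.442.
Heat-flux ratio q₀/q = 9.442/3.545.

factor ≈ 2.66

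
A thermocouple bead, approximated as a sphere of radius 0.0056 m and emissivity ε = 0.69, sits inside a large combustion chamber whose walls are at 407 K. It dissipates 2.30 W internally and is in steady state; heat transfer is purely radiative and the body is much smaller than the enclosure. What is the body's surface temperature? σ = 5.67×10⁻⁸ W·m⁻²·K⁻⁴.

T ≈ 648 K

For a small grey body in a large enclosure, net radiated power = εσA(T⁴ − T_w⁴).
Steady state: P = εσA(T⁴ − T_w⁴) with A = 4πr² = 3.941×10⁻⁴ m².
T⁴ = P/(εσA) + T_w⁴ = 2.30/(0.69·5.67×10⁻⁸·3.941×10⁻⁴) + (407)⁴
    = 1.492×10¹¹ + 2.744×10¹⁰ = 1.766×10¹¹ K⁴.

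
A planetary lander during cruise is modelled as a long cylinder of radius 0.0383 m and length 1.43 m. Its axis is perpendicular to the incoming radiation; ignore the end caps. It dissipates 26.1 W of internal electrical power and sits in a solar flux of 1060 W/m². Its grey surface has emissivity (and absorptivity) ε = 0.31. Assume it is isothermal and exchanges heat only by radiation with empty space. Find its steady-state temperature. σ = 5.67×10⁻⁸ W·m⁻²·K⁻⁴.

At steady state, absorbed solar power + internal power = radiated power.
Absorbed: α·S·A_cross = 0.31·1060·0.1095 = 35.99 W (cross-section 2rL).
Total input = 35.99 + 26.1 = 62.09 W.
Radiated: εσ·A_surf·T⁴ with A_surf = 2πrL = 0.3441 m².
T⁴ = 62.09/(0.31·5.67×10⁻⁸·0.3441) = 1.027×10¹⁰ K⁴.

T ≈ 318 K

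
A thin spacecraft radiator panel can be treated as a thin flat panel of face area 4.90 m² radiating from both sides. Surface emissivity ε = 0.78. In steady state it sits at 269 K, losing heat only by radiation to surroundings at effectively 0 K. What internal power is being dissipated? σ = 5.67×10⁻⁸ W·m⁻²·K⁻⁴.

Steady state: P = εσA T⁴.
A = 2·4.90 = 9.800 m²; T⁴ = (269)⁴ = 5.236×10⁹ K⁴.
P = 0.78 × 5.67×10⁻⁸ × 9.800 × 5.236×10⁹.

P ≈ 2270 W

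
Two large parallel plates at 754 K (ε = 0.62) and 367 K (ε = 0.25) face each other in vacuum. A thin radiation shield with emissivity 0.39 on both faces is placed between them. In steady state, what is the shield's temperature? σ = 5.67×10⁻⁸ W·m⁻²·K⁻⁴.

T_s ≈ 679 K

In steady state the net flux on the hot side equals that on the cold side.
σ(T₁⁴−T_s⁴)/D₁ = σ(T_s⁴−T₂⁴)/D₂, with D₁ = 1/ε₁+1/ε_s−1 = 3.177, D₂ = 1/ε_s+1/ε₂−1 = 5.564.
Solve for T_s⁴: T_s⁴ = (D₂·T₁⁴ + D₁·T₂⁴)/(D₁+D₂) = 2.123×10¹¹ K⁴.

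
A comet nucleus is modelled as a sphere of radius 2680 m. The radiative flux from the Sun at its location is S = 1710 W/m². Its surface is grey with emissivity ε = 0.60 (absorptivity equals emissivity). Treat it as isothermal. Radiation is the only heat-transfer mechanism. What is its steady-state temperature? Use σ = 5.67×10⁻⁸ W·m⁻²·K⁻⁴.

At equilibrium, absorbed power = emitted power.
Absorbing cross-section = πr² = 2.256×10⁷ m²; emitting surface = 4πr² = 9.026×10⁷ m² (ratio 4).
εS·A_cross = εσ·A_surf·T⁴  ⇒  T⁴ = S/(4σ)   (ε cancels).
T⁴ = 1710/(4·5.67×10⁻⁸) = 7.540×10⁹ K⁴.
T = (7.540×10⁹)^(1/4).

T ≈ 295 K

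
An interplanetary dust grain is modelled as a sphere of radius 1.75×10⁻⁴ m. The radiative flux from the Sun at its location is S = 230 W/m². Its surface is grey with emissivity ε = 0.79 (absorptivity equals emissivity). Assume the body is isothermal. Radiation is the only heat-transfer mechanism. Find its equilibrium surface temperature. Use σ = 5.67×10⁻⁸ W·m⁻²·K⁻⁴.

At equilibrium, absorbed power = emitted power.
Absorbing cross-section = πr² = 9.621×10⁻⁸ m²; emitting surface = 4πr² = 3.848×10⁻⁷ m² (ratio 4).
εS·A_cross = εσ·A_surf·T⁴  ⇒  T⁴ = S/(4σ)   (ε cancels).
T⁴ = 230/(4·5.67×10⁻⁸) = 1.014×10⁹ K⁴.
T = (1.014×10⁹)^(1/4).

T ≈ 178 K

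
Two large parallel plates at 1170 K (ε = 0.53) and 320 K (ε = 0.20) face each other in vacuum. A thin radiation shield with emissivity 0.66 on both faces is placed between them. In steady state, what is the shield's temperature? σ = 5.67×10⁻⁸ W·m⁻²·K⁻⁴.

T_s ≈ 1070 K

In steady state the net flux on the hot side equals that on the cold side.
σ(T₁⁴−T_s⁴)/D₁ = σ(T_s⁴−T₂⁴)/D₂, with D₁ = 1/ε₁+1/ε_s−1 = 2.402, D₂ = 1/ε_s+1/ε₂−1 = 5.515.
Solve for T_s⁴: T_s⁴ = (D₂·T₁⁴ + D₁·T₂⁴)/(D₁+D₂) = 1.309×10¹² K⁴.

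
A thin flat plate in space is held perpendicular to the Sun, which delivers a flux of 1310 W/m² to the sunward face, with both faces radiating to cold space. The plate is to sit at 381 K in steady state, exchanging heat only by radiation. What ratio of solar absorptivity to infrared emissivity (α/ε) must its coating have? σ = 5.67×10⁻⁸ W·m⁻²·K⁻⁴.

Balance: αS·A = εσ·2A·T⁴ ⇒ α/ε = 2σT⁴/S.
α/ε = 2·5.67×10⁻⁸·(381)⁴/1310 = 2·5.67×10⁻⁸·2.107×10¹⁰/1310.

α/ε ≈ 1.82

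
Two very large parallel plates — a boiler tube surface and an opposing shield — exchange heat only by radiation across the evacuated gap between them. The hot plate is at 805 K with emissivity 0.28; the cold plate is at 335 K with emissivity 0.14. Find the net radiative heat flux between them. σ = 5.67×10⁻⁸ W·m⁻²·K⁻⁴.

q ≈ 2380 W/m²

For two infinite grey parallel plates, q = σ(T₁⁴ − T₂⁴)/(1/ε₁ + 1/ε₂ − 1).
T₁⁴ − T₂⁴ = 4.199×10¹¹ − 1.259×10¹⁰ = 4.073×10¹¹ K⁴.
1/ε₁ + 1/ε₂ − 1 = 3.571 + 7.143 − 1 = 9.714.
q = 5.67×10⁻⁸ × 4.073×10¹¹ / 9.714.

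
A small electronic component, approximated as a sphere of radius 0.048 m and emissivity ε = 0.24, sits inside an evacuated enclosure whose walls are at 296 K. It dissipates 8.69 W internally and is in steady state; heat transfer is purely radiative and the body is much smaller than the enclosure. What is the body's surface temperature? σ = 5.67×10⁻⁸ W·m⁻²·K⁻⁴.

For a small grey body in a large enclosure, net radiated power = εσA(T⁴ − T_w⁴).
Steady state: P = εσA(T⁴ − T_w⁴) with A = 4πr² = 0.02895 m².
T⁴ = P/(εσA) + T_w⁴ = 8.69/(0.24·5.67×10⁻⁸·0.02895) + (296)⁴
    = 2.206×10¹⁰ + 7.677×10⁹ = 2.973×10¹⁰ K⁴.

T ≈ 415 K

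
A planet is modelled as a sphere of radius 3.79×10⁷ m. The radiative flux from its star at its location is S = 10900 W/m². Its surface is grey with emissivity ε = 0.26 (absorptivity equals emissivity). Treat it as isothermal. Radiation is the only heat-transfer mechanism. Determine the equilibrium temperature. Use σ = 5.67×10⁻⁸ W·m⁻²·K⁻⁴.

T ≈ 468 K

At equilibrium, absorbed power = emitted power.
Absorbing cross-section = πr² = 4.513×10¹⁵ m²; emitting surface = 4πr² = 1.805×10¹⁶ m² (ratio 4).
εS·A_cross = εσ·A_surf·T⁴  ⇒  T⁴ = S/(4σ)   (ε cancels).
T⁴ = 10900/(4·5.67×10⁻⁸) = 4.806×10¹⁰ K⁴.
T = (4.806×10¹⁰)^(1/4).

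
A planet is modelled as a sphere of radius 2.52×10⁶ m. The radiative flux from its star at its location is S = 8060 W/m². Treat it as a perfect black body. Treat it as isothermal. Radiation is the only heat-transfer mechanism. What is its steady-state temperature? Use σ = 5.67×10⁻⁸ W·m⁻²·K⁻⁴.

T ≈ 434 K

At equilibrium, absorbed power = emitted power.
Absorbing cross-section = πr² = 1.995×10¹³ m²; emitting surface = 4πr² = 7.980×10¹³ m² (ratio 4).
S·A_cross = εσ·A_surf·T⁴  ⇒  T⁴ = S/(4σ).
T⁴ = 1.00·8060/(4·5.67×10⁻⁸) = 3.554×10¹⁰ K⁴.
T = (3.554×10¹⁰)^(1/4).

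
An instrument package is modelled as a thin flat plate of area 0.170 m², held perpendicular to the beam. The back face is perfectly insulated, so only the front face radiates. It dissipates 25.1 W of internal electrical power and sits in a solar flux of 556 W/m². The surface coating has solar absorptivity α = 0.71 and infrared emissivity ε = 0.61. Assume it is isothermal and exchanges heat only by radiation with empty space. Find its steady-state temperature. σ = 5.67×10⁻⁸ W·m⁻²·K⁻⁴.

At steady state, absorbed solar power + internal power = radiated power.
Absorbed: α·S·A_cross = 0.71·556·0.1700 = 67.11 W (cross-section A).
Total input = 67.11 + 25.1 = 92.21 W.
Radiated: εσ·A_surf·T⁴ with A_surf = A = 0.1700 m².
T⁴ = 92.21/(0.61·5.67×10⁻⁸·0.1700) = 1.568×10¹⁰ K⁴.

T ≈ 354 K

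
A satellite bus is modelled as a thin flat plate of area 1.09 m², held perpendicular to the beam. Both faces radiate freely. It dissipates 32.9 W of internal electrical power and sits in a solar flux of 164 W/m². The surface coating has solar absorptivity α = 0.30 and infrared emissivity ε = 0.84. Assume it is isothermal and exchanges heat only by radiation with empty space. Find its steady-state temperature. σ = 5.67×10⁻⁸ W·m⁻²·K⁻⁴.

T ≈ 170 K

At steady state, absorbed solar power + internal power = radiated power.
Absorbed: α·S·A_cross = 0.30·164·1.090 = 53.63 W (cross-section A).
Total input = 53.63 + 32.9 = 86.53 W.
Radiated: εσ·A_surf·T⁴ with A_surf = 2A = 2.180 m².
T⁴ = 86.53/(0.84·5.67×10⁻⁸·2.180) = 8.334×10⁸ K⁴.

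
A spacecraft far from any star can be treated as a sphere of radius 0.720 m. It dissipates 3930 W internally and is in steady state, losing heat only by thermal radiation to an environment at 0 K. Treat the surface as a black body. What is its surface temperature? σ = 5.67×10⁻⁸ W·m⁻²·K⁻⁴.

Steady state: internal power = radiated power, P = εσA T⁴.
Radiating area A = 4πr² = 6.514 m².
T⁴ = P/(εσA) = 3930/(1.0·5.67×10⁻⁸·6.514) = 1.064×10¹⁰ K⁴.
T = (1.064×10¹⁰)^(1/4).

T ≈ 321 K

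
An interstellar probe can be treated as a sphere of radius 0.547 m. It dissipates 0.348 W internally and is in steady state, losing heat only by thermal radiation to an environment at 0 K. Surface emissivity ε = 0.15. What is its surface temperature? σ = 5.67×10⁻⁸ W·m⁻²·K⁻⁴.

Steady state: internal power = radiated power, P = εσA T⁴.
Radiating area A = 4πr² = 3.760 m².
T⁴ = P/(εσA) = 0.348/(0.15·5.67×10⁻⁸·3.760) = 1.088×10⁷ K⁴.
T = (1.088×10⁷)^(1/4).

T ≈ 57.4 K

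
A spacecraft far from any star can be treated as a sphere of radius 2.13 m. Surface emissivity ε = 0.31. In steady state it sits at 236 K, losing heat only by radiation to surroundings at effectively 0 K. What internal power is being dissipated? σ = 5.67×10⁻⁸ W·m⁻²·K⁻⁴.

Steady state: P = εσA T⁴.
A = 4πr² = 57.01 m²; T⁴ = (236)⁴ = 3.102×10⁹ K⁴.
P = 0.31 × 5.67×10⁻⁸ × 57.01 × 3.102×10⁹.

P ≈ 3110 W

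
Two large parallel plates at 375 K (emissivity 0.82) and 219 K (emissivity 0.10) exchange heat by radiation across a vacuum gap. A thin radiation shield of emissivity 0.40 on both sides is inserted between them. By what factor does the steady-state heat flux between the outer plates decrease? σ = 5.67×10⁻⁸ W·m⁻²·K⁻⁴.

factor ≈ 1.39

Without shield: q₀ = σΔ(T⁴)/(1/ε₁+1/ε₂−1) with denominator 10.22.
With shield the two gaps are in series; the resistances add: (1/ε₁+1/ε_s−1)+(1/ε_s+1/ε₂−1) = 2.720+11.50 = 14.22.
Heat-flux ratio q₀/q = 14.22/10.22.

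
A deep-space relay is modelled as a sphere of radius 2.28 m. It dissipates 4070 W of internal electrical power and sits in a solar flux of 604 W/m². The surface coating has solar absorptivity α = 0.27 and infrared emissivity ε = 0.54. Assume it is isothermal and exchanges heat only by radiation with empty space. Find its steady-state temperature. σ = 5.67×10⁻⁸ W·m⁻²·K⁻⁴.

T ≈ 241 K

At steady state, absorbed solar power + internal power = radiated power.
Absorbed: α·S·A_cross = 0.27·604·16.33 = 2663 W (cross-section πr²).
Total input = 2663 + 4070 = 6733 W.
Radiated: εσ·A_surf·T⁴ with A_surf = 4πr² = 65.33 m².
T⁴ = 6733/(0.54·5.67×10⁻⁸·65.33) = 3.366×10⁹ K⁴.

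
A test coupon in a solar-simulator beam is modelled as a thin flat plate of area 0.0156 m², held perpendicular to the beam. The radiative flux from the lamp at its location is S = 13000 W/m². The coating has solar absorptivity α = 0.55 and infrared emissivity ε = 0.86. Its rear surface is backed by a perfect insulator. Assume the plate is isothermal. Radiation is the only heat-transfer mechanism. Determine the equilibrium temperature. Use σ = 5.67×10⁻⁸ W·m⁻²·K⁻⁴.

T ≈ 619 K

At equilibrium, absorbed power = emitted power.
Absorbing cross-section = A = 0.01560 m²; emitting surface = A = 0.01560 m² (ratio 1).
αS·A_cross = εσ·A_surf·T⁴  ⇒  T⁴ = αS/(ε·1σ).
T⁴ = 0.550·13000/(0.86·1·5.67×10⁻⁸) = 1.466×10¹¹ K⁴.
T = (1.466×10¹¹)^(1/4).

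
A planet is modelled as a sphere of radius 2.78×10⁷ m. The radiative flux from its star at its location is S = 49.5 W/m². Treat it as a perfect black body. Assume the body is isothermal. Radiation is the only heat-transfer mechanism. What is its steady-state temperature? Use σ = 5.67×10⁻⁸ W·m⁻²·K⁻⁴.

At equilibrium, absorbed power = emitted power.
Absorbing cross-section = πr² = 2.428×10¹⁵ m²; emitting surface = 4πr² = 9.712×10¹⁵ m² (ratio 4).
S·A_cross = εσ·A_surf·T⁴  ⇒  T⁴ = S/(4σ).
T⁴ = 1.00·49.5/(4·5.67×10⁻⁸) = 2.183×10⁸ K⁴.
T = (2.183×10⁸)^(1/4).

T ≈ 122 K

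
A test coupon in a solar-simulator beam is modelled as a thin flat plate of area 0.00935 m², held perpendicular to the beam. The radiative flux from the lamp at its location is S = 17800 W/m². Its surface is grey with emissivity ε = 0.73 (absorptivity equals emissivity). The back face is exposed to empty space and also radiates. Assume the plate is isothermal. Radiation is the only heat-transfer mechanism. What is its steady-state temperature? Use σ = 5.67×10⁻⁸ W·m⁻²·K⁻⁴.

At equilibrium, absorbed power = emitted power.
Absorbing cross-section = A = 0.009350 m²; emitting surface = 2A = 0.01870 m² (ratio 2).
εS·A_cross = εσ·A_surf·T⁴  ⇒  T⁴ = S/(2σ)   (ε cancels).
T⁴ = 17800/(2·5.67×10⁻⁸) = 1.570×10¹¹ K⁴.
T = (1.570×10¹¹)^(1/4).

T ≈ 629 K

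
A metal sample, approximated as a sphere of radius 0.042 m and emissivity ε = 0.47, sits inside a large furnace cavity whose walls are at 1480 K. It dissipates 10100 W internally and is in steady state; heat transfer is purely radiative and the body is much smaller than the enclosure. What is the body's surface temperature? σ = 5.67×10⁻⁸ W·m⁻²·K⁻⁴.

For a small grey body in a large enclosure, net radiated power = εσA(T⁴ − T_w⁴).
Steady state: P = εσA(T⁴ − T_w⁴) with A = 4πr² = 0.02217 m².
T⁴ = P/(εσA) + T_w⁴ = 10100/(0.47·5.67×10⁻⁸·0.02217) + (1480)⁴
    = 1.710×10¹³ + 4.798×10¹² = 2.190×10¹³ K⁴.

T ≈ 2160 K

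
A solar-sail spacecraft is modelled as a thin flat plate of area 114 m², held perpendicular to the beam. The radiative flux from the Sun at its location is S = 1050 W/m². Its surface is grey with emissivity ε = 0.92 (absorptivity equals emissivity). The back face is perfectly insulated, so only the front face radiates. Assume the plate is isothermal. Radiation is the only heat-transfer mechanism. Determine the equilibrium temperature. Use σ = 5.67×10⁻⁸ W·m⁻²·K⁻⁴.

At equilibrium, absorbed power = emitted power.
Absorbing cross-section = A = 114.0 m²; emitting surface = A = 114.0 m² (ratio 1).
εS·A_cross = εσ·A_surf·T⁴  ⇒  T⁴ = S/(1σ)   (ε cancels).
T⁴ = 1050/(1·5.67×10⁻⁸) = 1.852×10¹⁰ K⁴.
T = (1.852×10¹⁰)^(1/4).

T ≈ 369 K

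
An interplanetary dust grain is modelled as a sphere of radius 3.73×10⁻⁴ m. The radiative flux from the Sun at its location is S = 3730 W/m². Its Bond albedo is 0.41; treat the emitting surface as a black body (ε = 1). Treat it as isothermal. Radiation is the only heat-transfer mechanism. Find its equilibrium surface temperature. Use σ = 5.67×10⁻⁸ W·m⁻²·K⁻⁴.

T ≈ 314 K

At equilibrium, absorbed power = emitted power.
Absorbing cross-section = πr² = 4.371×10⁻⁷ m²; emitting surface = 4πr² = 1.748×10⁻⁶ m² (ratio 4).
(1−a)S·A_cross = εσ·A_surf·T⁴  ⇒  T⁴ = (1−a)S/(4σ).
T⁴ = 0.590·3730/(4·5.67×10⁻⁸) = 9.703×10⁹ K⁴.
T = (9.703×10⁹)^(1/4).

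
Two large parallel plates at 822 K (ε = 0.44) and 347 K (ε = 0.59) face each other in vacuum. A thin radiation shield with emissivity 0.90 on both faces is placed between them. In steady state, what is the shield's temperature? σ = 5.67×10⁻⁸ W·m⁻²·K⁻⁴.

In steady state the net flux on the hot side equals that on the cold side.
σ(T₁⁴−T_s⁴)/D₁ = σ(T_s⁴−T₂⁴)/D₂, with D₁ = 1/ε₁+1/ε_s−1 = 2.384, D₂ = 1/ε_s+1/ε₂−1 = 1.806.
Solve for T_s⁴: T_s⁴ = (D₂·T₁⁴ + D₁·T₂⁴)/(D₁+D₂) = 2.050×10¹¹ K⁴.

T_s ≈ 673 K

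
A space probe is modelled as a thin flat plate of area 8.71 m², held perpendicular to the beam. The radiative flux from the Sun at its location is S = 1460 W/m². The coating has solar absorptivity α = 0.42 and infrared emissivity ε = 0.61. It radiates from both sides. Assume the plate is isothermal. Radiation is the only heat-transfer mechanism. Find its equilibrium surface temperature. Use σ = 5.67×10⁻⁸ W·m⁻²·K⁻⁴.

At equilibrium, absorbed power = emitted power.
Absorbing cross-section = A = 8.710 m²; emitting surface = 2A = 17.42 m² (ratio 2).
αS·A_cross = εσ·A_surf·T⁴  ⇒  T⁴ = αS/(ε·2σ).
T⁴ = 0.420·1460/(0.61·2·5.67×10⁻⁸) = 8.865×10⁹ K⁴.
T = (8.865×10⁹)^(1/4).

T ≈ 307 K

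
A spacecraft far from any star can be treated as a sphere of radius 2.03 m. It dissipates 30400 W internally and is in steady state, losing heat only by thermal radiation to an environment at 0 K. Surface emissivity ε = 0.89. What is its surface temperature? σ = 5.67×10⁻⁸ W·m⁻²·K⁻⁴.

Steady state: internal power = radiated power, P = εσA T⁴.
Radiating area A = 4πr² = 51.78 m².
T⁴ = P/(εσA) = 30400/(0.89·5.67×10⁻⁸·51.78) = 1.163×10¹⁰ K⁴.
T = (1.163×10¹⁰)^(1/4).

T ≈ 328 K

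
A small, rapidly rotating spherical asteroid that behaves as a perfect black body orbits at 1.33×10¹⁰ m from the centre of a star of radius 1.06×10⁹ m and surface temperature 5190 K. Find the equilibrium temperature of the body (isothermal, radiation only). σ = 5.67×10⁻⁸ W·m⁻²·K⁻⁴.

The star's surface emits σT_*⁴; at distance d the flux is S = σT_*⁴(R_*/d)².
S = 5.67×10⁻⁸·(5190)⁴·(1.06×10⁹/1.33×10¹⁰)² = 2.613×10⁵ W/m².
For an isothermal sphere T⁴ = (1−a)S/(4σ) = 1.152×10¹² K⁴.

T ≈ 1040 K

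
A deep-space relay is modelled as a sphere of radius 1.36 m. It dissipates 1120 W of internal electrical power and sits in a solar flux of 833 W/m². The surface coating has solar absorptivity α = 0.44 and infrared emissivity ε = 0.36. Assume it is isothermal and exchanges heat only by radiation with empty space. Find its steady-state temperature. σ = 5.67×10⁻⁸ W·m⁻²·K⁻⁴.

At steady state, absorbed solar power + internal power = radiated power.
Absorbed: α·S·A_cross = 0.44·833·5.811 = 2130 W (cross-section πr²).
Total input = 2130 + 1120 = 3250 W.
Radiated: εσ·A_surf·T⁴ with A_surf = 4πr² = 23.24 m².
T⁴ = 3250/(0.36·5.67×10⁻⁸·23.24) = 6.850×10⁹ K⁴.

T ≈ 288 K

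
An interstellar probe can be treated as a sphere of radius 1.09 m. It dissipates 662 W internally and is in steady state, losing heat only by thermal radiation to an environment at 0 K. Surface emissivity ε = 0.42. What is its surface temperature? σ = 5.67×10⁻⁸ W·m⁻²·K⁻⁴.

Steady state: internal power = radiated power, P = εσA T⁴.
Radiating area A = 4πr² = 14.93 m².
T⁴ = P/(εσA) = 662/(0.42·5.67×10⁻⁸·14.93) = 1.862×10⁹ K⁴.
T = (1.862×10⁹)^(1/4).

T ≈ 208 K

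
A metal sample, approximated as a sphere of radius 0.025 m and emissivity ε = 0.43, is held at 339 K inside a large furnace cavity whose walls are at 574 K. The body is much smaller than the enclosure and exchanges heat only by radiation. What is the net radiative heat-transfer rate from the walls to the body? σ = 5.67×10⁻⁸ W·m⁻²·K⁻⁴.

P_net ≈ 18.3 W

For a small grey body in a large enclosure: P_net = εσA(T_body⁴ − T_wall⁴).
A = 4πr² = 0.007854 m²; T_body⁴ − T_wall⁴ = 1.321×10¹⁰ − 1.086×10¹¹ = -9.535×10¹⁰ K⁴.
|P_net| = 0.43·5.67×10⁻⁸·0.007854·9.535×10¹⁰.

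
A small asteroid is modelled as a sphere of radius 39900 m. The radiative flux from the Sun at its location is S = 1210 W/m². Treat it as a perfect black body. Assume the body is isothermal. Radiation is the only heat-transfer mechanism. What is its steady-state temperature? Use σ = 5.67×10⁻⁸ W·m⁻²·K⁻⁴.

At equilibrium, absorbed power = emitted power.
Absorbing cross-section = πr² = 5.001×10⁹ m²; emitting surface = 4πr² = 2.001×10¹⁰ m² (ratio 4).
S·A_cross = εσ·A_surf·T⁴  ⇒  T⁴ = S/(4σ).
T⁴ = 1.00·1210/(4·5.67×10⁻⁸) = 5.335×10⁹ K⁴.
T = (5.335×10⁹)^(1/4).

T ≈ 270 K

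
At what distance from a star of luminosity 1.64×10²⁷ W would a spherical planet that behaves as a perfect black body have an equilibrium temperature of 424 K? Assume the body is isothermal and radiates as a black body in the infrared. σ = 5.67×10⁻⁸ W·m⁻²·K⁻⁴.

d ≈ 1.33×10¹¹ m

For an isothermal black-emitting sphere, (1−a)S·πr² = σ·4πr²·T⁴ ⇒ S = 4σT⁴/(1−a).
S = 4·5.67×10⁻⁸·(424)⁴/1.00 = 7330 W/m².
Flux falls as S = L/(4πd²), so d = √(L/(4πS)) = √(1.64×10²⁷/(4π·7330)).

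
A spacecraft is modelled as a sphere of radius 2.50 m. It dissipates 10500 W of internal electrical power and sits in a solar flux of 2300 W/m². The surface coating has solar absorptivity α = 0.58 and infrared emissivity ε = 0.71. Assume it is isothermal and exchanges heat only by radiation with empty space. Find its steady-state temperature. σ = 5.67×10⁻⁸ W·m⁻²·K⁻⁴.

T ≈ 328 K

At steady state, absorbed solar power + internal power = radiated power.
Absorbed: α·S·A_cross = 0.58·2300·19.63 = 26190 W (cross-section πr²).
Total input = 26190 + 10500 = 36690 W.
Radiated: εσ·A_surf·T⁴ with A_surf = 4πr² = 78.54 m².
T⁴ = 36690/(0.71·5.67×10⁻⁸·78.54) = 1.161×10¹⁰ K⁴.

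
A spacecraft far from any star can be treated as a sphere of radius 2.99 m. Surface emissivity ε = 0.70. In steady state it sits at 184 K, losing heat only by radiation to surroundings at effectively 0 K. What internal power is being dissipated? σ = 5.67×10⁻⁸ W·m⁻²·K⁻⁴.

Steady state: P = εσA T⁴.
A = 4πr² = 112.3 m²; T⁴ = (184)⁴ = 1.146×10⁹ K⁴.
P = 0.70 × 5.67×10⁻⁸ × 112.3 × 1.146×10⁹.

P ≈ 5110 W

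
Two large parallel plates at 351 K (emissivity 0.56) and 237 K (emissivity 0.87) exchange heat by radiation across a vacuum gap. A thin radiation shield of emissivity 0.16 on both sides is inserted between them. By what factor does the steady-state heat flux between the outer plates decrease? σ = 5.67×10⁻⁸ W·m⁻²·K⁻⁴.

Without shield: q₀ = σΔ(T⁴)/(1/ε₁+1/ε₂−1) with denominator 1.935.
With shield the two gaps are in series; the resistances add: (1/ε₁+1/ε_s−1)+(1/ε_s+1/ε₂−1) = 7.036+6.399 = 13.44.
Heat-flux ratio q₀/q = 13.44/1.935.

factor ≈ 6.94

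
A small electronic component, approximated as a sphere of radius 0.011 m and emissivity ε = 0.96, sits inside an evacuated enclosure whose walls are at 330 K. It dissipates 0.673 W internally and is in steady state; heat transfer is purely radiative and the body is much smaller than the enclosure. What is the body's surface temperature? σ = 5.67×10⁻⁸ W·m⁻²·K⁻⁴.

T ≈ 376 K

For a small grey body in a large enclosure, net radiated power = εσA(T⁴ − T_w⁴).
Steady state: P = εσA(T⁴ − T_w⁴) with A = 4πr² = 0.001521 m².
T⁴ = P/(εσA) + T_w⁴ = 0.673/(0.96·5.67×10⁻⁸·0.001521) + (330)⁴
    = 8.131×10⁹ + 1.186×10¹⁰ = 1.999×10¹⁰ K⁴.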